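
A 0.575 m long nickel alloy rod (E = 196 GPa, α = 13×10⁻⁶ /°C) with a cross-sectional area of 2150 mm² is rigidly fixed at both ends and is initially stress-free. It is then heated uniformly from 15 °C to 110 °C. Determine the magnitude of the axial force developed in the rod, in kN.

Full restraint means ε = 0, so the stress is σ = EαΔT = 196×10³ × 13×10⁻⁶ × 95 = 242.1 MPa.
Axial force P = σA = 242.1 × 2150 = 520400 N = 520.4 kN, compressive.

P ≈ 520 kN (compressive)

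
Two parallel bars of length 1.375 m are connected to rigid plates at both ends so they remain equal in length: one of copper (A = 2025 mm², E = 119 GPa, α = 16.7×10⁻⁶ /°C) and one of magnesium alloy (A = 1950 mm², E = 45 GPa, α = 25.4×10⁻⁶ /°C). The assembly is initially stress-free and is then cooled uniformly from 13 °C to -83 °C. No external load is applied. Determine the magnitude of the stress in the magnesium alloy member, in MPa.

σ ≈ 27.6 MPa (tensile)

The magnesium alloy has the larger α, so on cooling it would change length more than the copper if both were free. The rigid plates force a common final length, so the magnesium alloy is put into tension and the copper into compression, with equal and opposite forces P (no external load).
Equating the net (thermal + elastic) strains gives |α₁ − α₂|·ΔT = P·[1/(A₁E₁) + 1/(A₂E₂)].
|α₁ − α₂|·ΔT = 8.7×10⁻⁶ × 96 = 0.0008352.
1/(A₁E₁) + 1/(A₂E₂) = 1/(2025×119×10³) + 1/(1950×45×10³) = 1.555×10⁻⁸ N⁻¹.
P = 0.0008352 / 1.555×10⁻⁸ = 53730 N = 53.73 kN.
σ_{magnesium alloy} = P/A₂ = 53730/1950 = 27.55 MPa, tensile.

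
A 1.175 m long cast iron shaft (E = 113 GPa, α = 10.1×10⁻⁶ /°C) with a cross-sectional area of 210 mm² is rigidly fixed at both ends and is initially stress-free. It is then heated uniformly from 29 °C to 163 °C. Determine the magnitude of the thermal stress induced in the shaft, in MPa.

Because both ends are immovable the net strain is zero, and the suppressed thermal strain is αΔT = 10.1×10⁻⁶ × 134 = 1353.4×10⁻⁶.
σ = EαΔT = 113×10³ × 10.1×10⁻⁶ × 134 = 152.9 MPa (compressive; the shaft is trying to expand).

σ ≈ 153 MPa (compressive)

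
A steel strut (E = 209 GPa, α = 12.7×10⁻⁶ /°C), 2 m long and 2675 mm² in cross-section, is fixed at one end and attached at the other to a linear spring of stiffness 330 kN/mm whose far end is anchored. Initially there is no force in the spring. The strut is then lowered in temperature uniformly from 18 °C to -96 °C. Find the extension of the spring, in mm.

The unrestrained thermal change is αΔT L = 12.7×10⁻⁶ × 114 × 2000 = 2.896 mm.
With a force P in the spring, the elastic change of the strut is PL/(AE) and that of the spring is P/k; compatibility requires their sum to equal δ_free.
P [ L/(AE) + 1/k ] = δ_free → P [ 2000/(2675×209×10³) + 1/(330×10³) ] = 2.896.
P = 2.896 / 6.608×10⁻⁶ = 438200 N.
Spring extension = P/k = 438200/(330×10³) = 1.328 mm.

δ ≈ 1.33 mm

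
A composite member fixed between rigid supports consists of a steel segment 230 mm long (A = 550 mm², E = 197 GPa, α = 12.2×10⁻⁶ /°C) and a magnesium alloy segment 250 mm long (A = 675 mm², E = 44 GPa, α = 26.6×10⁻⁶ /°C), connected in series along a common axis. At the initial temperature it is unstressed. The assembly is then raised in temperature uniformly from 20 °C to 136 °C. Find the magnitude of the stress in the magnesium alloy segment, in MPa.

σ ≈ 154 MPa (compressive)

If the supports were absent, the total length change would be Σ αᵢΔT Lᵢ = 12.2×10⁻⁶×116×230 + 26.6×10⁻⁶×116×250 = 1.097 mm.
Since the ends are fixed, an axial force P builds up, equal in every segment, with P · Σ Lᵢ/(AᵢEᵢ) = δ_free.
The series flexibility is Σ Lᵢ/(AᵢEᵢ) = 230/(550×197×10³) + 250/(675×44×10³) = 1.054×10⁻⁵ mm/N.
P = 1.097 / 1.054×10⁻⁵ = 104100 N = 104.1 kN, compressive.
σ_{magnesium alloy} = P / A = 104100 / 675 = 154.2 MPa.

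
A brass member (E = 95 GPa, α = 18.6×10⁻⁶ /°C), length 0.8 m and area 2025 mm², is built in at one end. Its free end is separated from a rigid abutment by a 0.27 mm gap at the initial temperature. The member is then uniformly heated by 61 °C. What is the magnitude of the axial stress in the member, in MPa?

σ ≈ 75.7 MPa (compressive)

Free thermal elongation = αΔT L = 18.6×10⁻⁶ × 61 × 800 = 0.9077 mm.
The gap closes (δ_free > 0.27 mm) and the wall then resists a further 0.9077 − 0.27 = 0.6377 mm of expansion.
That suppressed elongation corresponds to σ = E·Δ/L = 95×10³ × 0.6377/800 = 75.72 MPa.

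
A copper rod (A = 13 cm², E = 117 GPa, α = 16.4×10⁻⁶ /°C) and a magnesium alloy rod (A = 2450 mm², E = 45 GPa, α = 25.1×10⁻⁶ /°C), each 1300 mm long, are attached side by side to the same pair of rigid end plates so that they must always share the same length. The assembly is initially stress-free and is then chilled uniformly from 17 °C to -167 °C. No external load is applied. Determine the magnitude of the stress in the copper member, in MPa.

The magnesium alloy has the larger α, so on cooling it would change length more than the copper if both were free. The rigid plates force a common final length, so the magnesium alloy is put into tension and the copper into compression, with equal and opposite forces P (no external load).
Equating the net (thermal + elastic) strains gives |α₁ − α₂|·ΔT = P·[1/(A₁E₁) + 1/(A₂E₂)].
|α₁ − α₂|·ΔT = 8.7×10⁻⁶ × 184 = 0.001601.
1/(A₁E₁) + 1/(A₂E₂) = 1/(1300×117×10³) + 1/(2450×45×10³) = 1.564×10⁻⁸ N⁻¹.
P = 0.001601 / 1.564×10⁻⁸ = 102300 N = 102.3 kN.
σ_{copper} = P/A₁ = 102300/1300 = 78.71 MPa, compressive.

σ ≈ 78.7 MPa (compressive)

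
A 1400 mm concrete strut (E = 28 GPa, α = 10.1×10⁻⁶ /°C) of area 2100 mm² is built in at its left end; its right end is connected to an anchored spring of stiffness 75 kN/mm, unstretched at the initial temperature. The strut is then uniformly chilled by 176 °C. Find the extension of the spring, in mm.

δ ≈ 0.893 mm

If the spring were absent the strut would shorten by αΔT L = 10.1×10⁻⁶ × 176 × 1400 = 2.489 mm.
With a force P in the spring, the elastic change of the strut is PL/(AE) and that of the spring is P/k; compatibility requires their sum to equal δ_free.
P [ L/(AE) + 1/k ] = δ_free → P [ 1400/(2100×28×10³) + 1/(75×10³) ] = 2.489.
P = 2.489 / 3.714×10⁻⁵ = 67000 N.
Spring extension = P/k = 67000/(75×10³) = 0.8934 mm.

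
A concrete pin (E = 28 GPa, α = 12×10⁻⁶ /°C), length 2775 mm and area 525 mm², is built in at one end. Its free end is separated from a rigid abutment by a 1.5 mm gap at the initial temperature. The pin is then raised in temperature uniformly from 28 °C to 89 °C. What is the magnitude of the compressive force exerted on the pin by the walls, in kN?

P ≈ 2.81 kN

Unrestrained expansion: δ_free = αΔT L = 12×10⁻⁶ × 61 × 2775 = 2.031 mm.
The gap closes (δ_free > 1.5 mm) and the wall then resists a further 2.031 − 1.5 = 0.5313 mm of expansion.
Compatibility: PL/(AE) = 0.5313 mm, so σ = P/A = E × (0.5313/2775) = 5.361 MPa.
Force on the wall = σA = 5.361 × 525 mm² = 2.814 kN.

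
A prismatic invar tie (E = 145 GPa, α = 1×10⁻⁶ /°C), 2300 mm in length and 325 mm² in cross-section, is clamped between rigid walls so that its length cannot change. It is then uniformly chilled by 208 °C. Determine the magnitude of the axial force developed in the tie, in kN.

P ≈ 9.8 kN (tensile)

Full restraint means ε = 0, so the stress is σ = EαΔT = 145×10³ × 1×10⁻⁶ × 208 = 30.16 MPa.
P = AEαΔT = 325 × 145×10³ × 1×10⁻⁶ × 208 = 9.802 kN (tensile).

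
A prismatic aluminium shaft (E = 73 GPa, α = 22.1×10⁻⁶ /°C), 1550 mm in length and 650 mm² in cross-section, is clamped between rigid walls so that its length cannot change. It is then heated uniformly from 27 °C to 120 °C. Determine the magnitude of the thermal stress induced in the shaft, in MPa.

σ ≈ 150 MPa (compressive)

Because both ends are immovable the net strain is zero, and the suppressed thermal strain is αΔT = 22.1×10⁻⁶ × 93 = 2055.3×10⁻⁶.
Hence σ = E·αΔT = 73×10³ × 2055.3×10⁻⁶ = 150 MPa, compressive.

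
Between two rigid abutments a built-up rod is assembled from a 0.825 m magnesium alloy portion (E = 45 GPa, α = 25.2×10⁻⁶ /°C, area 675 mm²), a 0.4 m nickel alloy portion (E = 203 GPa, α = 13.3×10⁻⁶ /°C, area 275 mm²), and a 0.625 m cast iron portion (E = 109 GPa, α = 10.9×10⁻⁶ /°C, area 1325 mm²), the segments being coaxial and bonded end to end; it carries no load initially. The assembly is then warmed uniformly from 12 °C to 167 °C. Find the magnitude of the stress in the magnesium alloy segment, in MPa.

With the walls removed the bar would change length by δ_free = Σ αᵢΔT Lᵢ = 25.2×10⁻⁶×155×825 + 13.3×10⁻⁶×155×400 + 10.9×10⁻⁶×155×625 = 5.103 mm.
The rigid supports impose zero overall length change; the single axial force P common to all segments must satisfy P Σ Lᵢ/(AᵢEᵢ) = δ_free.
Σ Lᵢ/(AᵢEᵢ) = 825/(675×45×10³) + 400/(275×203×10³) + 625/(1325×109×10³) = 3.865×10⁻⁵ mm/N.
So P = 5.103 / 3.865×10⁻⁵ = 132 kN, compressive.
σ_{magnesium alloy} = P / A = 132000 / 675 = 195.6 MPa.

σ ≈ 196 MPa (compressive)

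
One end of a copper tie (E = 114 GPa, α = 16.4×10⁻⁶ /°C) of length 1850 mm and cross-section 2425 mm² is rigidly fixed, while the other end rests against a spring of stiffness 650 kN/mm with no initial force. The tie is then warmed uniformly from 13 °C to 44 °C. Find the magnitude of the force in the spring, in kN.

If the spring were absent the tie would lengthen by αΔT L = 16.4×10⁻⁶ × 31 × 1850 = 0.9405 mm.
Let P be the compressive force at the spring. The tie shortens elastically by PL/(AE) and the spring compresses by P/k; together these equal δ_free.
P [ L/(AE) + 1/k ] = δ_free → P [ 1850/(2425×114×10³) + 1/(650×10³) ] = 0.9405.
P = 0.9405 / 8.23×10⁻⁶ = 114300 N.

P ≈ 114 kN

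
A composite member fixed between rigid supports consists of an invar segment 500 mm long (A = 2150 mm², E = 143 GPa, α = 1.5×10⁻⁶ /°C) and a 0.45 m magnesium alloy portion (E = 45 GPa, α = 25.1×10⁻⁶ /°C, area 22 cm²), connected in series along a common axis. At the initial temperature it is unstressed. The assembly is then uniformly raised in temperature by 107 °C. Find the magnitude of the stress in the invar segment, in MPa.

Free thermal expansion of the whole bar: Σ αᵢΔT Lᵢ = 1.5×10⁻⁶×107×500 + 25.1×10⁻⁶×107×450 = 1.289 mm.
The rigid supports impose zero overall length change; the single axial force P common to all segments must satisfy P Σ Lᵢ/(AᵢEᵢ) = δ_free.
Σ Lᵢ/(AᵢEᵢ) = 500/(2150×143×10³) + 450/(2200×45×10³) = 6.172×10⁻⁶ mm/N.
Hence P = δ_free / Σ(L/AE) = 1.289/6.172×10⁻⁶ = 208.8 kN (compressive).
σ_{invar} = P / A = 208800 / 2150 = 97.13 MPa.

σ ≈ 97.1 MPa (compressive)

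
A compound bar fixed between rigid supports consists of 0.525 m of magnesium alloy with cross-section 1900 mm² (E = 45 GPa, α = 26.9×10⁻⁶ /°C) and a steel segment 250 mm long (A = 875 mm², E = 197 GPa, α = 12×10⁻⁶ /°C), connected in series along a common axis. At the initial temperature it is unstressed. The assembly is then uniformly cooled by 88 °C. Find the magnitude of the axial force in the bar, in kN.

With the walls removed the bar would change length by δ_free = Σ αᵢΔT Lᵢ = 26.9×10⁻⁶×88×525 + 12×10⁻⁶×88×250 = 1.507 mm.
Since the ends are fixed, an axial force P builds up, equal in every segment, with P · Σ Lᵢ/(AᵢEᵢ) = δ_free.
Σ Lᵢ/(AᵢEᵢ) = 525/(1900×45×10³) + 250/(875×197×10³) = 7.591×10⁻⁶ mm/N.
P = 1.507 / 7.591×10⁻⁶ = 198500 N = 198.5 kN, tensile.

P ≈ 199 kN (tensile)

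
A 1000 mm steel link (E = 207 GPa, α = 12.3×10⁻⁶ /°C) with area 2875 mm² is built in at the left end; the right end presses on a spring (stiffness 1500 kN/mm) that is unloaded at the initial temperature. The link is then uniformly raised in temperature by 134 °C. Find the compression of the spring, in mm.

The unrestrained thermal change is αΔT L = 12.3×10⁻⁶ × 134 × 1000 = 1.648 mm.
With a force P in the spring, the elastic change of the link is PL/(AE) and that of the spring is P/k; compatibility requires their sum to equal δ_free.
So P = δ_free / [L/(AE) + 1/k] = 1.648 / [ 1000/(2875×207×10³) + 1/(1500×10³) ].
P = 1.648 / 2.347×10⁻⁶ = 702300 N.
Spring compression = P/k = 702300/(1500×10³) = 0.4682 mm.

δ ≈ 0.468 mm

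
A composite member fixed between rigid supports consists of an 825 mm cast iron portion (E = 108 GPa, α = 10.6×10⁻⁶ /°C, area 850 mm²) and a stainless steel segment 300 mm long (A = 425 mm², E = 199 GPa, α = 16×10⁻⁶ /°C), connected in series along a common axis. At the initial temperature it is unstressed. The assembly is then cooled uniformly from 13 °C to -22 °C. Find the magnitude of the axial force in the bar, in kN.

P ≈ 37.8 kN (tensile)

With the walls removed the bar would change length by δ_free = Σ αᵢΔT Lᵢ = 10.6×10⁻⁶×35×825 + 16×10⁻⁶×35×300 = 0.4741 mm.
The walls prevent any net length change, so an axial force P (same in every segment) develops. Compatibility: P · Σ Lᵢ/(AᵢEᵢ) = δ_free.
Σ Lᵢ/(AᵢEᵢ) = 825/(850×108×10³) + 300/(425×199×10³) = 1.253×10⁻⁵ mm/N.
So P = 0.4741 / 1.253×10⁻⁵ = 37.82 kN, tensile.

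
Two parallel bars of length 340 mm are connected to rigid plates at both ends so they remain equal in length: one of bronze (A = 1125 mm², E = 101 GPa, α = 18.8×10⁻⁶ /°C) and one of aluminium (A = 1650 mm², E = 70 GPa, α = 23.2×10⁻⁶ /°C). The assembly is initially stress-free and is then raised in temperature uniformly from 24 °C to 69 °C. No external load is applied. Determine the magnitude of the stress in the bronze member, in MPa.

Both members must finish at the same length. With the larger α, the aluminium tends to over-expand; the plates restrain it, putting the aluminium in compression and the bronze in tension. With no external load the two internal forces are equal and opposite, magnitude P.
Setting the final lengths equal and cancelling L: (α₁ − α₂)ΔT = P/(A₁E₁) + P/(A₂E₂).
|α₁ − α₂|·ΔT = 4.4×10⁻⁶ × 45 = 0.000198.
1/(A₁E₁) + 1/(A₂E₂) = 1/(1125×101×10³) + 1/(1650×70×10³) = 1.746×10⁻⁸ N⁻¹.
So P = 0.000198 / 1.746×10⁻⁸ = 11.34 kN.
σ_{bronze} = P/A₁ = 11340/1125 = 10.08 MPa, tensile.

σ ≈ 10.1 MPa (tensile)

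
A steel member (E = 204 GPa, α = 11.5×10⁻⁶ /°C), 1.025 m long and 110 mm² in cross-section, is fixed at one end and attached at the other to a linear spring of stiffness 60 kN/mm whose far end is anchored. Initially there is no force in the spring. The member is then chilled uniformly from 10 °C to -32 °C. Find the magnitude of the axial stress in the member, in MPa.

σ ≈ 72.2 MPa (tensile)

If the spring were absent the member would shorten by αΔT L = 11.5×10⁻⁶ × 42 × 1025 = 0.4951 mm.
With a force P in the spring, the elastic change of the member is PL/(AE) and that of the spring is P/k; compatibility requires their sum to equal δ_free.
So P = δ_free / [L/(AE) + 1/k] = 0.4951 / [ 1025/(110×204×10³) + 1/(60×10³) ].
P = 0.4951 / 6.234×10⁻⁵ = 7941 N.
σ = P/A = 7941/110 = 72.19 MPa.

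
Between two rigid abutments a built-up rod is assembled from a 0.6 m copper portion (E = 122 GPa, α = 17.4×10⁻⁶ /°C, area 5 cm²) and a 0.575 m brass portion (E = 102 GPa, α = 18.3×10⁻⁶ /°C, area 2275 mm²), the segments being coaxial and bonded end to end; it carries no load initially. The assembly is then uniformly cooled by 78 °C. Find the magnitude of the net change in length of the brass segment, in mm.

|ΔL| ≈ 0.492 mm

Free thermal contraction of the whole bar: Σ αᵢΔT Lᵢ = 17.4×10⁻⁶×78×600 + 18.3×10⁻⁶×78×575 = 1.635 mm.
The walls prevent any net length change, so an axial force P (same in every segment) develops. Compatibility: P · Σ Lᵢ/(AᵢEᵢ) = δ_free.
Σ Lᵢ/(AᵢEᵢ) = 600/(500×122×10³) + 575/(2275×102×10³) = 1.231×10⁻⁵ mm/N.
Hence P = δ_free / Σ(L/AE) = 1.635/1.231×10⁻⁵ = 132.8 kN (tensile).
For the brass segment, free thermal change = 18.3×10⁻⁶×78×575 = 0.8208 mm and elastic change from P = 132800×575/(2275×102×10³) = 0.329 mm; these oppose, so the net change is 0.492 mm (segment shortens).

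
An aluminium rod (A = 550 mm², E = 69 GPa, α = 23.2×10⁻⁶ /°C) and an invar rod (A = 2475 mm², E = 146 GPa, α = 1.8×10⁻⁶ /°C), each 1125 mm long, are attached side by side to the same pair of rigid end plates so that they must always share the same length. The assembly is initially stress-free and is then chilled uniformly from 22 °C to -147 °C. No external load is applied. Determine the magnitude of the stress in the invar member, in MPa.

Equilibrium of a rigid end plate with no external load gives equal and opposite internal forces ±P in the two members. Since α_{aluminium} > α_{invar}, cooling drives the aluminium into tension and the invar into compression.
Setting the final lengths equal and cancelling L: (α₁ − α₂)ΔT = P/(A₁E₁) + P/(A₂E₂).
|α₁ − α₂|·ΔT = 21.4×10⁻⁶ × 169 = 0.003617.
1/(A₁E₁) + 1/(A₂E₂) = 1/(550×69×10³) + 1/(2475×146×10³) = 2.912×10⁻⁸ N⁻¹.
So P = 0.003617 / 2.912×10⁻⁸ = 124.2 kN.
σ_{invar} = P/A₂ = 124200/2475 = 50.18 MPa, compressive.

σ ≈ 50.2 MPa (compressive)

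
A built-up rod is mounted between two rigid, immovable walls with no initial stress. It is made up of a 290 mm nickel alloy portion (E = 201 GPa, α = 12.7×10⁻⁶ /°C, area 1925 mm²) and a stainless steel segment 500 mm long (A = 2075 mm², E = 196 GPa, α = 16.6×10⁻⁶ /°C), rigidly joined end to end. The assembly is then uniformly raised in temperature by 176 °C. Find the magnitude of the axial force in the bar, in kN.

P ≈ 1070 kN (compressive)

If the supports were absent, the total length change would be Σ αᵢΔT Lᵢ = 12.7×10⁻⁶×176×290 + 16.6×10⁻⁶×176×500 = 2.109 mm.
Since the ends are fixed, an axial force P builds up, equal in every segment, with P · Σ Lᵢ/(AᵢEᵢ) = δ_free.
Σ Lᵢ/(AᵢEᵢ) = 290/(1925×201×10³) + 500/(2075×196×10³) = 1.979×10⁻⁶ mm/N.
Hence P = δ_free / Σ(L/AE) = 2.109/1.979×10⁻⁶ = 1066 kN (compressive).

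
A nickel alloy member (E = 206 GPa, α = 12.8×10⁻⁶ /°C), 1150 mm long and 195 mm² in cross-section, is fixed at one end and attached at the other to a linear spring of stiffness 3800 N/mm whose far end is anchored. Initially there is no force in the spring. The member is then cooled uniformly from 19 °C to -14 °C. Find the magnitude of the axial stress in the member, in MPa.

If the spring were absent the member would shorten by αΔT L = 12.8×10⁻⁶ × 33 × 1150 = 0.4858 mm.
With a force P in the spring, the elastic change of the member is PL/(AE) and that of the spring is P/k; compatibility requires their sum to equal δ_free.
P [ L/(AE) + 1/k ] = δ_free → P [ 1150/(195×206×10³) + 1/(3800) ] = 0.4858.
P = 0.4858 / 0.0002918 = 1665 N.
σ = P/A = 1665/195 = 8.537 MPa.

σ ≈ 8.54 MPa (tensile)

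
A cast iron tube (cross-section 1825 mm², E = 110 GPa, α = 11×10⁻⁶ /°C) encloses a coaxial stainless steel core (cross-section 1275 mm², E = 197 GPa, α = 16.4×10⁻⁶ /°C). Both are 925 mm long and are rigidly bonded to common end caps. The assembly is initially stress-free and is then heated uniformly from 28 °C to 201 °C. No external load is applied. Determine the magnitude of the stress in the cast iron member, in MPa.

Equilibrium of a rigid end plate with no external load gives equal and opposite internal forces ±P in the two members. Since α_{stainless steel} > α_{cast iron}, heating drives the stainless steel into compression and the cast iron into tension.
Compatibility of the two members (thermal + elastic change equal): (α₁ − α₂)ΔT = P·[1/(A₁E₁) + 1/(A₂E₂)].
|α₁ − α₂|·ΔT = 5.4×10⁻⁶ × 173 = 0.0009342.
1/(A₁E₁) + 1/(A₂E₂) = 1/(1825×110×10³) + 1/(1275×197×10³) = 8.963×10⁻⁹ N⁻¹.
So P = 0.0009342 / 8.963×10⁻⁹ = 104.2 kN.
σ_{cast iron} = P/A₁ = 104200/1825 = 57.11 MPa, tensile.

σ ≈ 57.1 MPa (tensile)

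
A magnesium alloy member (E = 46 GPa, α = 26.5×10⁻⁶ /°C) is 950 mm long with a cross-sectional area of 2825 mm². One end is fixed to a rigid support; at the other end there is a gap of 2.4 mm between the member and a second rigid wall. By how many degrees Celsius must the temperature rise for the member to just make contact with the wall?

ΔT ≈ 95.3 °C

Contact occurs when the free expansion equals the gap: αΔT L = 2.4 mm.
ΔT = 2.4 / (26.5×10⁻⁶ × 950) = 95.33 °C.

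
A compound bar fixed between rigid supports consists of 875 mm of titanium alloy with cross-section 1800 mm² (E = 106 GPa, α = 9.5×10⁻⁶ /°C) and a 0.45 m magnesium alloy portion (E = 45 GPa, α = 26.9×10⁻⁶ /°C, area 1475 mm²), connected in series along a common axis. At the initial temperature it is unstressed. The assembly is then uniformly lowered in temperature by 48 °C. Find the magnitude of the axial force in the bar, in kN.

P ≈ 86.2 kN (tensile)

If the supports were absent, the total length change would be Σ αᵢΔT Lᵢ = 9.5×10⁻⁶×48×875 + 26.9×10⁻⁶×48×450 = 0.98 mm.
The rigid supports impose zero overall length change; the single axial force P common to all segments must satisfy P Σ Lᵢ/(AᵢEᵢ) = δ_free.
Σ Lᵢ/(AᵢEᵢ) = 875/(1800×106×10³) + 450/(1475×45×10³) = 1.137×10⁻⁵ mm/N.
So P = 0.98 / 1.137×10⁻⁵ = 86.23 kN, tensile.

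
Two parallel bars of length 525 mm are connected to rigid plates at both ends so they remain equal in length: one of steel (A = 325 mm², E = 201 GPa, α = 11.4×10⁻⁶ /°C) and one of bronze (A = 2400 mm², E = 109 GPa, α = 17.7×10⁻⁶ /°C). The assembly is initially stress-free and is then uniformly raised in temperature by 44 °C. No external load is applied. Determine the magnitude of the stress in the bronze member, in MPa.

σ ≈ 6.04 MPa (compressive)

Both members must finish at the same length. With the larger α, the bronze tends to over-expand; the plates restrain it, putting the bronze in compression and the steel in tension. With no external load the two internal forces are equal and opposite, magnitude P.
Compatibility of the two members (thermal + elastic change equal): (α₁ − α₂)ΔT = P·[1/(A₁E₁) + 1/(A₂E₂)].
|α₁ − α₂|·ΔT = 6.3×10⁻⁶ × 44 = 0.0002772.
1/(A₁E₁) + 1/(A₂E₂) = 1/(325×201×10³) + 1/(2400×109×10³) = 1.913×10⁻⁸ N⁻¹.
P = 0.0002772 / 1.913×10⁻⁸ = 14490 N = 14.49 kN.
σ_{bronze} = P/A₂ = 14490/2400 = 6.037 MPa, compressive.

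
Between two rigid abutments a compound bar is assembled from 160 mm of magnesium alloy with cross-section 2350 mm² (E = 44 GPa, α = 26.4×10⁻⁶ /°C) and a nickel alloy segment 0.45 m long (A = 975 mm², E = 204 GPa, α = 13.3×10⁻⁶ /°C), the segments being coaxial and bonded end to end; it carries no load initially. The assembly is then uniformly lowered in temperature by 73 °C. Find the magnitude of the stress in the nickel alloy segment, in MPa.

σ ≈ 201 MPa (tensile)

With the walls removed the bar would change length by δ_free = Σ αᵢΔT Lᵢ = 26.4×10⁻⁶×73×160 + 13.3×10⁻⁶×73×450 = 0.7453 mm.
Since the ends are fixed, an axial force P builds up, equal in every segment, with P · Σ Lᵢ/(AᵢEᵢ) = δ_free.
Σ Lᵢ/(AᵢEᵢ) = 160/(2350×44×10³) + 450/(975×204×10³) = 3.81×10⁻⁶ mm/N.
So P = 0.7453 / 3.81×10⁻⁶ = 195.6 kN, tensile.
σ_{nickel alloy} = P / A = 195600 / 975 = 200.6 MPa.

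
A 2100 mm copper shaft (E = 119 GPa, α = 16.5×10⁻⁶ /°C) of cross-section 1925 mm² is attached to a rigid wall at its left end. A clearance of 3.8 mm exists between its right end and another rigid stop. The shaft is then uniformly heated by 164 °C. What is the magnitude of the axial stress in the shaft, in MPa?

σ ≈ 107 MPa (compressive)

Free thermal elongation = αΔT L = 16.5×10⁻⁶ × 164 × 2100 = 5.683 mm.
After closing the 3.8 mm clearance, 5.683 − 3.8 = 1.883 mm of expansion remains to be suppressed by the wall.
That suppressed elongation corresponds to σ = E·Δ/L = 119×10³ × 1.883/2100 = 106.7 MPa.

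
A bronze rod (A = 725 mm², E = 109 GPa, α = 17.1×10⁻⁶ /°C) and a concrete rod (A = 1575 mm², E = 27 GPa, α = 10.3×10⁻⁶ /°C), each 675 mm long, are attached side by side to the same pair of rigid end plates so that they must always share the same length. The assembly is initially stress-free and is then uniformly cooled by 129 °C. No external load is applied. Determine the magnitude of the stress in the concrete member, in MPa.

Equilibrium of a rigid end plate with no external load gives equal and opposite internal forces ±P in the two members. Since α_{bronze} > α_{concrete}, cooling drives the bronze into tension and the concrete into compression.
Equating the net (thermal + elastic) strains gives |α₁ − α₂|·ΔT = P·[1/(A₁E₁) + 1/(A₂E₂)].
|α₁ − α₂|·ΔT = 6.8×10⁻⁶ × 129 = 0.0008772.
1/(A₁E₁) + 1/(A₂E₂) = 1/(725×109×10³) + 1/(1575×27×10³) = 3.617×10⁻⁸ N⁻¹.
P = 0.0008772 / 3.617×10⁻⁸ = 24250 N = 24.25 kN.
σ_{concrete} = P/A₂ = 24250/1575 = 15.4 MPa, compressive.

σ ≈ 15.4 MPa (compressive)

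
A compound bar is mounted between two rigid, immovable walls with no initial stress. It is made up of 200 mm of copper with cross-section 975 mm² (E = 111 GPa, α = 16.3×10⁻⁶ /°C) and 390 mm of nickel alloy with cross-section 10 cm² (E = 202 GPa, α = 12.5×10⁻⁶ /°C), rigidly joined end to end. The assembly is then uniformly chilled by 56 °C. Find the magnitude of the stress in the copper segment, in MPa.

Free thermal contraction of the whole bar: Σ αᵢΔT Lᵢ = 16.3×10⁻⁶×56×200 + 12.5×10⁻⁶×56×390 = 0.4556 mm.
Since the ends are fixed, an axial force P builds up, equal in every segment, with P · Σ Lᵢ/(AᵢEᵢ) = δ_free.
Σ Lᵢ/(AᵢEᵢ) = 200/(975×111×10³) + 390/(1000×202×10³) = 3.779×10⁻⁶ mm/N.
So P = 0.4556 / 3.779×10⁻⁶ = 120.6 kN, tensile.
σ_{copper} = P / A = 120600 / 975 = 123.7 MPa.

σ ≈ 124 MPa (tensile)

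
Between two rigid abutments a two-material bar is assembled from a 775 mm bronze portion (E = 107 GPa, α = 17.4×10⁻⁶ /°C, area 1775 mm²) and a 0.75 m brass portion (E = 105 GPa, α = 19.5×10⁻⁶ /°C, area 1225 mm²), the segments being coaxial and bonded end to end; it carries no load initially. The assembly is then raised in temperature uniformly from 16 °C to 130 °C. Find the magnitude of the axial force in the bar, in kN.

With the walls removed the bar would change length by δ_free = Σ αᵢΔT Lᵢ = 17.4×10⁻⁶×114×775 + 19.5×10⁻⁶×114×750 = 3.205 mm.
The rigid supports impose zero overall length change; the single axial force P common to all segments must satisfy P Σ Lᵢ/(AᵢEᵢ) = δ_free.
Σ Lᵢ/(AᵢEᵢ) = 775/(1775×107×10³) + 750/(1225×105×10³) = 9.911×10⁻⁶ mm/N.
P = 3.205 / 9.911×10⁻⁶ = 323300 N = 323.3 kN, compressive.

P ≈ 323 kN (compressive)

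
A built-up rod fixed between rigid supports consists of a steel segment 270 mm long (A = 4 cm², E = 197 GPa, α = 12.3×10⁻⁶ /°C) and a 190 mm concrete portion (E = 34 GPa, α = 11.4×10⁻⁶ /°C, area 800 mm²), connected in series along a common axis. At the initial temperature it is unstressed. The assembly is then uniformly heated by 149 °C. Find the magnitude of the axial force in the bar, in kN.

P ≈ 78.5 kN (compressive)

With the walls removed the bar would change length by δ_free = Σ αᵢΔT Lᵢ = 12.3×10⁻⁶×149×270 + 11.4×10⁻⁶×149×190 = 0.8176 mm.
Since the ends are fixed, an axial force P builds up, equal in every segment, with P · Σ Lᵢ/(AᵢEᵢ) = δ_free.
Σ Lᵢ/(AᵢEᵢ) = 270/(400×197×10³) + 190/(800×34×10³) = 1.041×10⁻⁵ mm/N.
Hence P = δ_free / Σ(L/AE) = 0.8176/1.041×10⁻⁵ = 78.52 kN (compressive).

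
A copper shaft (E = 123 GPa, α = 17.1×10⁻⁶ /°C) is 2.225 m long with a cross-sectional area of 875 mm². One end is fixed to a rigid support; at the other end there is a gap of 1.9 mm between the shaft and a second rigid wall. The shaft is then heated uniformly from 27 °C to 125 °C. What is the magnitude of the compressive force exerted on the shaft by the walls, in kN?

P ≈ 88.5 kN

Free thermal elongation = αΔT L = 17.1×10⁻⁶ × 98 × 2225 = 3.729 mm.
This exceeds the 1.9 mm gap, so the wall pushes back. The portion of expansion that must be recovered elastically is δ_free − gap = 3.729 − 1.9 = 1.829 mm.
So σ = E(δ_free − g)/L = 123×10³ × 1.829/2225 = 101.1 MPa.
P = σA = 101.1 × 875 = 88.45 kN.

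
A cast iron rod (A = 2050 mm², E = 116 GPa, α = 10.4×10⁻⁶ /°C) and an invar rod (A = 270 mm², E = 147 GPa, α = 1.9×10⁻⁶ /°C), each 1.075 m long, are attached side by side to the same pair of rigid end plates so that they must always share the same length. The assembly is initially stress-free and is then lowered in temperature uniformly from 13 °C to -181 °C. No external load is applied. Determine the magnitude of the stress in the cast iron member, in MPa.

σ ≈ 27.4 MPa (tensile)

Both members must finish at the same length. With the larger α, the cast iron tends to over-contract; the plates restrain it, putting the cast iron in tension and the invar in compression. With no external load the two internal forces are equal and opposite, magnitude P.
Equating the net (thermal + elastic) strains gives |α₁ − α₂|·ΔT = P·[1/(A₁E₁) + 1/(A₂E₂)].
|α₁ − α₂|·ΔT = 8.5×10⁻⁶ × 194 = 0.001649.
1/(A₁E₁) + 1/(A₂E₂) = 1/(2050×116×10³) + 1/(270×147×10³) = 2.94×10⁻⁸ N⁻¹.
P = 0.001649 / 2.94×10⁻⁸ = 56090 N = 56.09 kN.
σ_{cast iron} = P/A₁ = 56090/2050 = 27.36 MPa, tensile.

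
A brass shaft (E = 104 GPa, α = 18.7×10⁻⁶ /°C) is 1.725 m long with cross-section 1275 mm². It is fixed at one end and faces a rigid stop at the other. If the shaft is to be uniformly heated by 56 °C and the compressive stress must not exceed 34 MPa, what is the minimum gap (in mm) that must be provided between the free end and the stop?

Free expansion if unrestrained: δ_free = αΔT L = 18.7×10⁻⁶ × 56 × 1725 = 1.806 mm.
A stress of 34 MPa corresponds to the wall pushing the shaft back by σL/E = 34×1725/(104×10³) = 0.5639 mm.
The gap must absorb the remainder: g_min = 1.806 − 0.5639 = 1.242 mm.

g ≈ 1.24 mm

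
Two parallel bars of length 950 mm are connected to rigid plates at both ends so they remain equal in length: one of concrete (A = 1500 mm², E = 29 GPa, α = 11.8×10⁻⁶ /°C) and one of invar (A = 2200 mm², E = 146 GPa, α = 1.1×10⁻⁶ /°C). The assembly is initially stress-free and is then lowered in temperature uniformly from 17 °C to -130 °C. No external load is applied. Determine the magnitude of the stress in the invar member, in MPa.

Equilibrium of a rigid end plate with no external load gives equal and opposite internal forces ±P in the two members. Since α_{concrete} > α_{invar}, cooling drives the concrete into tension and the invar into compression.
Compatibility of the two members (thermal + elastic change equal): (α₁ − α₂)ΔT = P·[1/(A₁E₁) + 1/(A₂E₂)].
|α₁ − α₂|·ΔT = 10.7×10⁻⁶ × 147 = 0.001573.
1/(A₁E₁) + 1/(A₂E₂) = 1/(1500×29×10³) + 1/(2200×146×10³) = 2.61×10⁻⁸ N⁻¹.
P = 0.001573 / 2.61×10⁻⁸ = 60260 N = 60.26 kN.
σ_{invar} = P/A₂ = 60260/2200 = 27.39 MPa, compressive.

σ ≈ 27.4 MPa (compressive)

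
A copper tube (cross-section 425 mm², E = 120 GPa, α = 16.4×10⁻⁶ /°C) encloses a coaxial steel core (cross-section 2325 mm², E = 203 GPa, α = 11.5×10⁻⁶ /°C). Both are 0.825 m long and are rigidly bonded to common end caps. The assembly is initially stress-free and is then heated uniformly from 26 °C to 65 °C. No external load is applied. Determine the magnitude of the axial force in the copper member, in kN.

P ≈ 8.8 kN (compressive in the copper)

Equilibrium of a rigid end plate with no external load gives equal and opposite internal forces ±P in the two members. Since α_{copper} > α_{steel}, heating drives the copper into compression and the steel into tension.
Compatibility of the two members (thermal + elastic change equal): (α₁ − α₂)ΔT = P·[1/(A₁E₁) + 1/(A₂E₂)].
|α₁ − α₂|·ΔT = 4.9×10⁻⁶ × 39 = 0.0001911.
1/(A₁E₁) + 1/(A₂E₂) = 1/(425×120×10³) + 1/(2325×203×10³) = 2.173×10⁻⁸ N⁻¹.
P = 0.0001911 / 2.173×10⁻⁸ = 8796 N = 8.796 kN.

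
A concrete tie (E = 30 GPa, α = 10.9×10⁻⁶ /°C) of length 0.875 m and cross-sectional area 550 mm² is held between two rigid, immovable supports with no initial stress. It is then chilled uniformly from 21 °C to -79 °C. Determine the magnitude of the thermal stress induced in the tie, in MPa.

σ ≈ 32.7 MPa (tensile)

The supports are rigid, so the total axial strain is zero. The restrained thermal strain is ε = αΔT = 10.9×10⁻⁶ × 100 = 1090×10⁻⁶.
σ = EαΔT = 30×10³ × 10.9×10⁻⁶ × 100 = 32.7 MPa (tensile; the tie is trying to contract).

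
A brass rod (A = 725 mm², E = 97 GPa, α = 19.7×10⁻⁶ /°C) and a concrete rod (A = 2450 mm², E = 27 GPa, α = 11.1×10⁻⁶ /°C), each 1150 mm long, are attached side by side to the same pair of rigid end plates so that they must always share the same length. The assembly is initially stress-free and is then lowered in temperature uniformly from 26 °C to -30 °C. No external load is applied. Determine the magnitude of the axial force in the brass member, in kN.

P ≈ 16.4 kN (tensile in the brass)

Both members must finish at the same length. With the larger α, the brass tends to over-contract; the plates restrain it, putting the brass in tension and the concrete in compression. With no external load the two internal forces are equal and opposite, magnitude P.
Equating the net (thermal + elastic) strains gives |α₁ − α₂|·ΔT = P·[1/(A₁E₁) + 1/(A₂E₂)].
|α₁ − α₂|·ΔT = 8.6×10⁻⁶ × 56 = 0.0004816.
1/(A₁E₁) + 1/(A₂E₂) = 1/(725×97×10³) + 1/(2450×27×10³) = 2.934×10⁻⁸ N⁻¹.
P = 0.0004816 / 2.934×10⁻⁸ = 16420 N = 16.42 kN.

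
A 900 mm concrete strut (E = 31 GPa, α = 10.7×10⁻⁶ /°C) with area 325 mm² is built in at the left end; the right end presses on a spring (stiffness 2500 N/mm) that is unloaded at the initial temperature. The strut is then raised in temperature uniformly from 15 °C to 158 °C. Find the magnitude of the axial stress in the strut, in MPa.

Free thermal expansion: δ_free = αΔT L = 10.7×10⁻⁶ × 143 × 900 = 1.377 mm.
Let P be the compressive force at the spring. The strut shortens elastically by PL/(AE) and the spring compresses by P/k; together these equal δ_free.
P [ L/(AE) + 1/k ] = δ_free → P [ 900/(325×31×10³) + 1/(2500) ] = 1.377.
P = 1.377 / 0.0004893 = 2814 N.
σ = P/A = 2814/325 = 8.659 MPa.

σ ≈ 8.66 MPa (compressive)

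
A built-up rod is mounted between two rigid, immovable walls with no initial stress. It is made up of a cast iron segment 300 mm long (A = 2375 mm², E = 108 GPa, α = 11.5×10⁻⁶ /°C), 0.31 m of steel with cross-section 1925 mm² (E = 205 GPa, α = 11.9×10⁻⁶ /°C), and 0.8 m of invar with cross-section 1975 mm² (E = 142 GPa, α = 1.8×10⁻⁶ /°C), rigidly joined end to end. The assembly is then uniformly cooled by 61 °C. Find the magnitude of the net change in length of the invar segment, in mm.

Free thermal contraction of the whole bar: Σ αᵢΔT Lᵢ = 11.5×10⁻⁶×61×300 + 11.9×10⁻⁶×61×310 + 1.8×10⁻⁶×61×800 = 0.5233 mm.
Since the ends are fixed, an axial force P builds up, equal in every segment, with P · Σ Lᵢ/(AᵢEᵢ) = δ_free.
Σ Lᵢ/(AᵢEᵢ) = 300/(2375×108×10³) + 310/(1925×205×10³) + 800/(1975×142×10³) = 4.808×10⁻⁶ mm/N.
Hence P = δ_free / Σ(L/AE) = 0.5233/4.808×10⁻⁶ = 108.9 kN (tensile).
For the invar segment, free thermal change = 1.8×10⁻⁶×61×800 = 0.08784 mm and elastic change from P = 108900×800/(1975×142×10³) = 0.3105 mm; these oppose, so the net change is 0.223 mm (segment lengthens).

|ΔL| ≈ 0.223 mm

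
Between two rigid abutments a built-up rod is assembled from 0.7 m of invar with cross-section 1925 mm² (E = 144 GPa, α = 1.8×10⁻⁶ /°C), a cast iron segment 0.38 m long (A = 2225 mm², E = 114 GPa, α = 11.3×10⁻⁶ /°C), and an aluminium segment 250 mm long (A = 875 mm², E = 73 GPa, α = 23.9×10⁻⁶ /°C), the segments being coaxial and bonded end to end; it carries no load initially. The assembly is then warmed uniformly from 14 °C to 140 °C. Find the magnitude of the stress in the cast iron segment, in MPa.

σ ≈ 82.3 MPa (compressive)

If the supports were absent, the total length change would be Σ αᵢΔT Lᵢ = 1.8×10⁻⁶×126×700 + 11.3×10⁻⁶×126×380 + 23.9×10⁻⁶×126×250 = 1.453 mm.
The rigid supports impose zero overall length change; the single axial force P common to all segments must satisfy P Σ Lᵢ/(AᵢEᵢ) = δ_free.
The series flexibility is Σ Lᵢ/(AᵢEᵢ) = 700/(1925×144×10³) + 380/(2225×114×10³) + 250/(875×73×10³) = 7.937×10⁻⁶ mm/N.
Hence P = δ_free / Σ(L/AE) = 1.453/7.937×10⁻⁶ = 183 kN (compressive).
σ_{cast iron} = P / A = 183000 / 2225 = 82.25 MPa.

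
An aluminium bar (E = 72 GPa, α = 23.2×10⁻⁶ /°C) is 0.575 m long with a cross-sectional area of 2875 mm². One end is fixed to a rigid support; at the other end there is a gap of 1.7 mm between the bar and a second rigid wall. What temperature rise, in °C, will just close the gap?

ΔT ≈ 127 °C

Contact occurs when the free expansion equals the gap: αΔT L = 1.7 mm.
So ΔT = g/(αL) = 1.7/(23.2×10⁻⁶ × 575) = 127.4 °C.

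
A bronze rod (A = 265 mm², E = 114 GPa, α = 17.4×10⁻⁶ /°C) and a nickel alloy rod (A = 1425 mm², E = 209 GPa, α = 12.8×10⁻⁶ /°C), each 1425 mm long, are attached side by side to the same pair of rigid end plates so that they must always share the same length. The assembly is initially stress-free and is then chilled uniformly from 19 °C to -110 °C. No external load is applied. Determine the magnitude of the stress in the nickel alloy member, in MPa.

σ ≈ 11.4 MPa (compressive)

Equilibrium of a rigid end plate with no external load gives equal and opposite internal forces ±P in the two members. Since α_{bronze} > α_{nickel alloy}, cooling drives the bronze into tension and the nickel alloy into compression.
Compatibility of the two members (thermal + elastic change equal): (α₁ − α₂)ΔT = P·[1/(A₁E₁) + 1/(A₂E₂)].
|α₁ − α₂|·ΔT = 4.6×10⁻⁶ × 129 = 0.0005934.
1/(A₁E₁) + 1/(A₂E₂) = 1/(265×114×10³) + 1/(1425×209×10³) = 3.646×10⁻⁸ N⁻¹.
P = 0.0005934 / 3.646×10⁻⁸ = 16280 N = 16.28 kN.
σ_{nickel alloy} = P/A₂ = 16280/1425 = 11.42 MPa, compressive.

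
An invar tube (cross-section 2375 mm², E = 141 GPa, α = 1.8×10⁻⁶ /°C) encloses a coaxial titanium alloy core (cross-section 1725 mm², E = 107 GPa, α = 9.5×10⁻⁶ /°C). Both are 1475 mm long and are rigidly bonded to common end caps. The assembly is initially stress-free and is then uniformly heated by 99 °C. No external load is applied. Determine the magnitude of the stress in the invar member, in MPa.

Both members must finish at the same length. With the larger α, the titanium alloy tends to over-expand; the plates restrain it, putting the titanium alloy in compression and the invar in tension. With no external load the two internal forces are equal and opposite, magnitude P.
Compatibility of the two members (thermal + elastic change equal): (α₁ − α₂)ΔT = P·[1/(A₁E₁) + 1/(A₂E₂)].
|α₁ − α₂|·ΔT = 7.7×10⁻⁶ × 99 = 0.0007623.
1/(A₁E₁) + 1/(A₂E₂) = 1/(2375×141×10³) + 1/(1725×107×10³) = 8.404×10⁻⁹ N⁻¹.
So P = 0.0007623 / 8.404×10⁻⁹ = 90.71 kN.
σ_{invar} = P/A₁ = 90710/2375 = 38.19 MPa, tensile.

σ ≈ 38.2 MPa (tensile)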